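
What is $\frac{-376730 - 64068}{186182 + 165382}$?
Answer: $- \frac{220399}{175782} \approx -1.2538$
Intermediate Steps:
$\frac{-376730 - 64068}{186182 + 165382} = \frac{-376730 - 64068}{351564} = \left(-440798\right) \frac{1}{351564} = - \frac{220399}{175782}$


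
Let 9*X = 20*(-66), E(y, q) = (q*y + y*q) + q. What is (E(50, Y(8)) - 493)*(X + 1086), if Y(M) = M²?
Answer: 16826278/3 ≈ 5.6088e+6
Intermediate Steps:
E(y, q) = q + 2*q*y (E(y, q) = (q*y + q*y) + q = 2*q*y + q = q + 2*q*y)
X = -440/3 (X = (20*(-66))/9 = (⅑)*(-1320) = -440/3 ≈ -146.67)
(E(50, Y(8)) - 493)*(X + 1086) = (8²*(1 + 2*50) - 493)*(-440/3 + 1086) = (64*(1 + 100) - 493)*(2818/3) = (64*101 - 493)*(2818/3) = (6464 - 493)*(2818/3) = 5971*(2818/3) = 16826278/3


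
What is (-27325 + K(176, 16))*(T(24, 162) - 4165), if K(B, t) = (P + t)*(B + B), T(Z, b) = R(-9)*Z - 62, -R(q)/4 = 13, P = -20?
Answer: 157313175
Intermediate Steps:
R(q) = -52 (R(q) = -4*13 = -52)
T(Z, b) = -62 - 52*Z (T(Z, b) = -52*Z - 62 = -62 - 52*Z)
K(B, t) = 2*B*(-20 + t) (K(B, t) = (-20 + t)*(B + B) = (-20 + t)*(2*B) = 2*B*(-20 + t))
(-27325 + K(176, 16))*(T(24, 162) - 4165) = (-27325 + 2*176*(-20 + 16))*((-62 - 52*24) - 4165) = (-27325 + 2*176*(-4))*((-62 - 1248) - 4165) = (-27325 - 1408)*(-1310 - 4165) = -28733*(-5475) = 157313175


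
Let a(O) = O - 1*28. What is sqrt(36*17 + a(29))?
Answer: sqrt(613) ≈ 24.759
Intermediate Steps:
a(O) = -28 + O (a(O) = O - 28 = -28 + O)
sqrt(36*17 + a(29)) = sqrt(36*17 + (-28 + 29)) = sqrt(612 + 1) = sqrt(613)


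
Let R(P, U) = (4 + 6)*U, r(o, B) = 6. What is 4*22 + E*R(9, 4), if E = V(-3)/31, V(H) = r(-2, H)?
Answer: 2968/31 ≈ 95.742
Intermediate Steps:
R(P, U) = 10*U
V(H) = 6
E = 6/31 ≈ 0.19355
4*22 + E*R(9, 4) = 4*22 + 6*(10*4)/31 = 88 + (6/31)*40 = 88 + 240/31 = 2968/31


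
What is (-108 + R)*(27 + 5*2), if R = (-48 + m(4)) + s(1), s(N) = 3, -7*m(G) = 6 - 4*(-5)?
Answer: -40589/7 ≈ -5798.4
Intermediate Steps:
m(G) = -26/7 (m(G) = -(6 - 4*(-5))/7 = -(6 + 20)/7 = -1/7*26 = -26/7)
R = -341/7 (R = (-48 - 26/7) + 3 = -362/7 + 3 = -341/7 ≈ -48.714)
(-108 + R)*(27 + 5*2) = (-108 - 341/7)*(27 + 5*2) = -1097*(27 + 10)/7 = -1097/7*37 = -40589/7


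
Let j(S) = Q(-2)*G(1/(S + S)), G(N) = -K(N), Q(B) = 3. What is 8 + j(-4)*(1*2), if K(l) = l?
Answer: 35/4 ≈ 8.7500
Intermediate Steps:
G(N) = -N
j(S) = -3/(2*S) (j(S) = 3*(-1/(S + S)) = 3*(-1/(2*S)) = -3/(2*S))
8 + j(-4)*(1*2) = 8 + (-3/2/(-4))*(1*2) = 8 - 3/2*(-¼)*2 = 8 + (3/8)*2 = 8 + ¾ = 35/4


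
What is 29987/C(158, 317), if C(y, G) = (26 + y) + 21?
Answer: 29987/205 ≈ 146.28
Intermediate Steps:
C(y, G) = 47 + y
29987/C(158, 317) = 29987/(47 + 158) = 29987/205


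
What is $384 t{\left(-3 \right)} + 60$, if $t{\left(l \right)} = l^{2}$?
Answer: $3516$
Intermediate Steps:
$384 t{\left(-3 \right)} + 60 = 384 \left(-3\right)^{2} + 60 = 384 \cdot 9 + 60 = 3456 + 60 = 3516$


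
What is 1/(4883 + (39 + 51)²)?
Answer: 1/12983 ≈ 7.7024e-5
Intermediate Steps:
1/(4883 + (39 + 51)²) = 1/(4883 + 90²) = 1/(4883 + 8100) = 1/12983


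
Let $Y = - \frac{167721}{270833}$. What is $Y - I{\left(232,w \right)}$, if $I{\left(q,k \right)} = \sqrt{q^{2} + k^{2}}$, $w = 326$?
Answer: $- \frac{167721}{270833} - 10 \sqrt{1601} \approx -400.74$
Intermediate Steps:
$I{\left(q,k \right)} = \sqrt{k^{2} + q^{2}}$
$Y = - \frac{167721}{270833}$ ($Y = \left(-167721\right) \frac{1}{270833} = - \frac{167721}{270833} \approx -0.61928$)
$Y - I{\left(232,w \right)} = - \frac{167721}{270833} - \sqrt{326^{2} + 232^{2}} = - \frac{167721}{270833} - \sqrt{106276 + 53824} = - \frac{167721}{270833} - \sqrt{160100} = - \frac{167721}{270833} - 10 \sqrt{1601}$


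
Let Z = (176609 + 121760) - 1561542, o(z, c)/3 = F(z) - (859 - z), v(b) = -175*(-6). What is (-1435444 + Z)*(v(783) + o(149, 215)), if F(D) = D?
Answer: 1708224561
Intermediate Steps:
v(b) = 1050
o(z, c) = -2577 + 6*z (o(z, c) = 3*(z - (859 - z)) = 3*(z + (-859 + z)) = 3*(-859 + 2*z) = -2577 + 6*z)
Z = -1263173 (Z = 298369 - 1561542 = -1263173)
(-1435444 + Z)*(v(783) + o(149, 215)) = (-1435444 - 1263173)*(1050 + (-2577 + 6*149)) = -2698617*(1050 + (-2577 + 894)) = -2698617*(1050 - 1683) = -2698617*(-633) = 1708224561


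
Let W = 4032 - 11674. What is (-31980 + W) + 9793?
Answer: -29829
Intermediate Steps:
W = -7642
(-31980 + W) + 9793 = (-31980 - 7642) + 9793 = -39622 + 9793 = -29829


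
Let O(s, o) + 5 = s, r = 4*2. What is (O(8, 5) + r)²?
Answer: 121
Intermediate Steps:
r = 8
O(s, o) = -5 + s
(O(8, 5) + r)² = ((-5 + 8) + 8)² = (3 + 8)² = 11² = 121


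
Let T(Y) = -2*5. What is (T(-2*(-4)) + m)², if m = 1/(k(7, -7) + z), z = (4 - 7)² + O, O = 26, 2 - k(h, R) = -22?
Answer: 346921/3481 ≈ 99.661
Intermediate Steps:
k(h, R) = 24 (k(h, R) = 2 - 1*(-22) = 2 + 22 = 24)
T(Y) = -10
z = 35 (z = (4 - 7)² + 26 = (-3)² + 26 = 9 + 26 = 35)
m = 1/59 (m = 1/(24 + 35) = 1/59 ≈ 0.016949)
(T(-2*(-4)) + m)² = (-10 + 1/59)² = (-589/59)² = 346921/3481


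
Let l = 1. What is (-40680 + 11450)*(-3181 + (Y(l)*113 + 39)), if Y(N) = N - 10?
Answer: 121567570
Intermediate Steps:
Y(N) = -10 + N
(-40680 + 11450)*(-3181 + (Y(l)*113 + 39)) = (-40680 + 11450)*(-3181 + ((-10 + 1)*113 + 39)) = -29230*(-3181 + (-9*113 + 39)) = -29230*(-3181 + (-1017 + 39)) = -29230*(-3181 - 978) = -29230*(-4159) = 121567570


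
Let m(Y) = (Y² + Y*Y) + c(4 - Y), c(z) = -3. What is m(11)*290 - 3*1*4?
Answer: 69298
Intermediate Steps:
m(Y) = -3 + 2*Y² (m(Y) = (Y² + Y*Y) - 3 = (Y² + Y²) - 3 = 2*Y² - 3 = -3 + 2*Y²)
m(11)*290 - 3*1*4 = (-3 + 2*11²)*290 - 3*1*4 = (-3 + 2*121)*290 - 3*4 = (-3 + 242)*290 - 12 = 239*290 - 12 = 69310 - 12 = 69298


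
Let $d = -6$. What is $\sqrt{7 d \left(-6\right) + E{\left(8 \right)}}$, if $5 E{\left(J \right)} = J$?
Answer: $\frac{2 \sqrt{1585}}{5} \approx 15.925$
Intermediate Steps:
$E{\left(J \right)} = \frac{J}{5}$
$\sqrt{7 d \left(-6\right) + E{\left(8 \right)}} = \sqrt{7 \left(-6\right) \left(-6\right) + \frac{1}{5} \cdot 8} = \sqrt{\left(-42\right) \left(-6\right) + \frac{8}{5}} = \sqrt{252 + \frac{8}{5}} = \sqrt{\frac{1268}{5}} = \frac{2 \sqrt{1585}}{5}$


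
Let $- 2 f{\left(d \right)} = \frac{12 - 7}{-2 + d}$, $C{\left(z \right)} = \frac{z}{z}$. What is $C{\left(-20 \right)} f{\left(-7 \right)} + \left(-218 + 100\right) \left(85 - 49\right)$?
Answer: $- \frac{76459}{18} \approx -4247.7$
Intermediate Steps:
$C{\left(z \right)} = 1$
$f{\left(d \right)} = - \frac{5}{2 \left(-2 + d\right)}$ ($f{\left(d \right)} = - \frac{\left(12 - 7\right) \frac{1}{-2 + d}}{2} = - \frac{5 \frac{1}{-2 + d}}{2} = - \frac{5}{2 \left(-2 + d\right)}$)
$C{\left(-20 \right)} f{\left(-7 \right)} + \left(-218 + 100\right) \left(85 - 49\right) = 1 \left(- \frac{5}{-4 + 2 \left(-7\right)}\right) + \left(-218 + 100\right) \left(85 - 49\right) = 1 \left(- \frac{5}{-4 - 14}\right) - 4248 = 1 \left(- \frac{5}{-18}\right) - 4248 = 1 \left(\left(-5\right) \left(- \frac{1}{18}\right)\right) - 4248 = 1 \cdot \frac{5}{18} - 4248 = \frac{5}{18} - 4248 = - \frac{76459}{18}$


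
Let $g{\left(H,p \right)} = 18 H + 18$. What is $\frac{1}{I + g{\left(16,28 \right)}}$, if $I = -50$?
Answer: $\frac{1}{256} \approx 0.0039063$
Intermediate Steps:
$g{\left(H,p \right)} = 18 + 18 H$
$\frac{1}{I + g{\left(16,28 \right)}} = \frac{1}{-50 + \left(18 + 18 \cdot 16\right)} = \frac{1}{-50 + \left(18 + 288\right)} = \frac{1}{-50 + 306} = \frac{1}{256}$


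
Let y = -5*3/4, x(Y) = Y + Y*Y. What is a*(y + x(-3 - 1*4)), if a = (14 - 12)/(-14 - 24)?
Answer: -153/76 ≈ -2.0132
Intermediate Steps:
x(Y) = Y + Y²
a = -1/19 (a = 2/(-38) = 2*(-1/38) = -1/19 ≈ -0.052632)
y = -15/4 (y = -15*¼ = -15/4 ≈ -3.7500)
a*(y + x(-3 - 1*4)) = -(-15/4 + (-3 - 1*4)*(1 + (-3 - 1*4)))/19 = -(-15/4 + (-3 - 4)*(1 + (-3 - 4)))/19 = -(-15/4 - 7*(1 - 7))/19 = -(-15/4 - 7*(-6))/19 = -(-15/4 + 42)/19 = -1/19*153/4 = -153/76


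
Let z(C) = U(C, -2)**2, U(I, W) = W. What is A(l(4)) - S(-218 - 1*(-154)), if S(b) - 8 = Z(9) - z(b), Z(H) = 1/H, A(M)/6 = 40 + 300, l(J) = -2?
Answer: 18323/9 ≈ 2035.9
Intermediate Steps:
z(C) = 4 (z(C) = (-2)**2 = 4)
A(M) = 2040 (A(M) = 6*(40 + 300) = 6*340 = 2040)
S(b) = 37/9 (S(b) = 8 + (1/9 - 1*4) = 8 + (1/9 - 4) = 8 - 35/9 = 37/9)
A(l(4)) - S(-218 - 1*(-154)) = 2040 - 1*37/9 = 2040 - 37/9 = 18323/9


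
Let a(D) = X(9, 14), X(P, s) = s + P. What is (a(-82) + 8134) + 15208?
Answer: 23365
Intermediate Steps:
X(P, s) = P + s
a(D) = 23 (a(D) = 9 + 14 = 23)
(a(-82) + 8134) + 15208 = (23 + 8134) + 15208 = 8157 + 15208 = 23365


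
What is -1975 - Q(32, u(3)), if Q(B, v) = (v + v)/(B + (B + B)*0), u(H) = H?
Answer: -31603/16 ≈ -1975.2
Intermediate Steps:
Q(B, v) = 2*v/B (Q(B, v) = (2*v)/(B + (2*B)*0) = (2*v)/(B + 0) = (2*v)/B = 2*v/B)
-1975 - Q(32, u(3)) = -1975 - 2*3/32 = -1975 - 1*3/16 = -1975 - 3/16 = -31603/16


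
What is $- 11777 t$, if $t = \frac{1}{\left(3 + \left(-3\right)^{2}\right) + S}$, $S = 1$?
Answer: $- \frac{11777}{13} \approx -905.92$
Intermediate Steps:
$t = \frac{1}{13}$ ($t = \frac{1}{\left(3 + \left(-3\right)^{2}\right) + 1} = \frac{1}{\left(3 + 9\right) + 1} = \frac{1}{12 + 1} = \frac{1}{13} \approx 0.076923$)
$- 11777 t = \left(-11777\right) \frac{1}{13} = - \frac{11777}{13}$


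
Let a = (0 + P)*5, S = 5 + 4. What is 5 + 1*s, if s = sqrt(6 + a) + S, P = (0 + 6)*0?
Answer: 14 + sqrt(6) ≈ 16.449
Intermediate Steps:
P = 0 (P = 6*0 = 0)
S = 9
a = 0 (a = (0 + 0)*5 = 0*5 = 0)
s = 9 + sqrt(6) (s = sqrt(6 + 0) + 9 = sqrt(6) + 9 = 9 + sqrt(6) ≈ 11.449)
5 + 1*s = 5 + 1*(9 + sqrt(6)) = 5 + (9 + sqrt(6)) = 14 + sqrt(6)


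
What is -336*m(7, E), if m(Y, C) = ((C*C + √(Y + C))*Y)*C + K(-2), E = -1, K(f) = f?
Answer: 3024 + 2352*√6 ≈ 8785.2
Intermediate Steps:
m(Y, C) = -2 + C*Y*(C² + √(C + Y)) (m(Y, C) = ((C*C + √(Y + C))*Y)*C - 2 = ((C² + √(C + Y))*Y)*C - 2 = (Y*(C² + √(C + Y)))*C - 2 = C*Y*(C² + √(C + Y)) - 2 = -2 + C*Y*(C² + √(C + Y)))
-336*m(7, E) = -336*(-2 + 7*(-1)³ - 1*7*√(-1 + 7)) = -336*(-2 + 7*(-1) - 1*7*√6) = -336*(-2 - 7 - 7*√6) = -336*(-9 - 7*√6) = 3024 + 2352*√6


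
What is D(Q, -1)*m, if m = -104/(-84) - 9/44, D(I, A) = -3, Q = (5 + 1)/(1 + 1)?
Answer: -955/308 ≈ -3.1007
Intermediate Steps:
Q = 3 (Q = 6/2 = 6*(½) = 3)
m = 955/924 (m = -104*(-1/84) - 9*1/44 = 26/21 - 9/44 = 955/924 ≈ 1.0336)
D(Q, -1)*m = -3*955/924 = -955/308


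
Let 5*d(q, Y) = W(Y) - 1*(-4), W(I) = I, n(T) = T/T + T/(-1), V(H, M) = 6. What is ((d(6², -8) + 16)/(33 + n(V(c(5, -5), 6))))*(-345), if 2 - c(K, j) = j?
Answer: -1311/7 ≈ -187.29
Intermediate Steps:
c(K, j) = 2 - j
n(T) = 1 - T (n(T) = 1 + T*(-1) = 1 - T)
d(q, Y) = ⅘ + Y/5 (d(q, Y) = (Y - 1*(-4))/5 = (Y + 4)/5 = (4 + Y)/5 = ⅘ + Y/5)
((d(6², -8) + 16)/(33 + n(V(c(5, -5), 6))))*(-345) = (((⅘ + (⅕)*(-8)) + 16)/(33 + (1 - 1*6)))*(-345) = (((⅘ - 8/5) + 16)/(33 + (1 - 6)))*(-345) = ((-⅘ + 16)/(33 - 5))*(-345) = ((76/5)/28)*(-345) = ((76/5)*(1/28))*(-345) = (19/35)*(-345) = -1311/7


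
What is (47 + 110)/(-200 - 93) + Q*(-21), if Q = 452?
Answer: -2781313/293 ≈ -9492.5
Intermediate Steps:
(47 + 110)/(-200 - 93) + Q*(-21) = (47 + 110)/(-200 - 93) + 452*(-21) = 157/(-293) - 9492 = 157*(-1/293) - 9492 = -157/293 - 9492 = -2781313/293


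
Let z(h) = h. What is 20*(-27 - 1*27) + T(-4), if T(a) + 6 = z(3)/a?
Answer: -4347/4 ≈ -1086.8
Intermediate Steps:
T(a) = -6 + 3/a
20*(-27 - 1*27) + T(-4) = 20*(-27 - 1*27) + (-6 + 3/(-4)) = 20*(-27 - 27) + (-6 + 3*(-¼)) = 20*(-54) + (-6 - ¾) = -1080 - 27/4 = -4347/4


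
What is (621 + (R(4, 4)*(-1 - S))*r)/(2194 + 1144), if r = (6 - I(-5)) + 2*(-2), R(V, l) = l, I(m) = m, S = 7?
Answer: 397/3338 ≈ 0.11893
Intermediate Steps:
r = 7 (r = (6 - 1*(-5)) + 2*(-2) = (6 + 5) - 4 = 11 - 4 = 7)
(621 + (R(4, 4)*(-1 - S))*r)/(2194 + 1144) = (621 + (4*(-1 - 1*7))*7)/(2194 + 1144) = (621 + (4*(-1 - 7))*7)/3338 = (621 + (4*(-8))*7)*(1/3338) = (621 - 32*7)*(1/3338) = (621 - 224)*(1/3338) = 397*(1/3338) = 397/3338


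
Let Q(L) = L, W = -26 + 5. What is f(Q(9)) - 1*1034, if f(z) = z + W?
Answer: -1046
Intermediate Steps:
W = -21
f(z) = -21 + z (f(z) = z - 21 = -21 + z)
f(Q(9)) - 1*1034 = (-21 + 9) - 1*1034 = -12 - 1034 = -1046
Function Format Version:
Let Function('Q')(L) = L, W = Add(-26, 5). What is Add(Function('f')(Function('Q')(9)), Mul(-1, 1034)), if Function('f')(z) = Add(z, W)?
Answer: -1046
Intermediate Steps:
W = -21
Function('f')(z) = Add(-21, z) (Function('f')(z) = Add(z, -21) = Add(-21, z))
Add(Function('f')(Function('Q')(9)), Mul(-1, 1034)) = Add(Add(-21, 9), Mul(-1, 1034)) = Add(-12, -1034) = -1046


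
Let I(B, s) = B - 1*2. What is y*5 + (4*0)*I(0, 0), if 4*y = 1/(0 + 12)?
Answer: 5/48 ≈ 0.10417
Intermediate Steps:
I(B, s) = -2 + B (I(B, s) = B - 2 = -2 + B)
y = 1/48 (y = 1/(4*(0 + 12)) = (¼)/12 = (¼)*(1/12) = 1/48 ≈ 0.020833)
y*5 + (4*0)*I(0, 0) = (1/48)*5 + (4*0)*(-2 + 0) = 5/48 + 0*(-2) = 5/48 + 0 = 5/48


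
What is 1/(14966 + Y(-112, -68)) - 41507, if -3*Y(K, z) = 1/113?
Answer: -210584643472/5073473 ≈ -41507.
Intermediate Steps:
Y(K, z) = -1/339 (Y(K, z) = -⅓/113 = -⅓*1/113 = -1/339)
1/(14966 + Y(-112, -68)) - 41507 = 1/(14966 - 1/339) - 41507 = 1/(5073473/339) - 41507 = 339/5073473 - 41507 = -210584643472/5073473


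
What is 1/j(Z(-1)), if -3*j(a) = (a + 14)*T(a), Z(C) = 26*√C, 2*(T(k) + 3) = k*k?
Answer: 21/148676 - 39*I/148676 ≈ 0.00014125 - 0.00026232*I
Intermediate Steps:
T(k) = -3 + k²/2 (T(k) = -3 + (k*k)/2 = -3 + k²/2)
j(a) = -(-3 + a²/2)*(14 + a)/3 (j(a) = -(a + 14)*(-3 + a²/2)/3 = -(14 + a)*(-3 + a²/2)/3 = -(-3 + a²/2)*(14 + a)/3)
1/j(Z(-1)) = 1/(-(-6 + (26*√(-1))²)*(14 + 26*√(-1))/6) = 1/(-(-6 + (26*I)²)*(14 + 26*I)/6) = 1/(-(-6 - 676)*(14 + 26*I)/6) = 1/(-⅙*(-682)*(14 + 26*I)) = 1/(4774/3 + 8866*I/3) = 9*(4774/3 - 8866*I/3)/101397032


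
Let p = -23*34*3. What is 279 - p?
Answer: 2625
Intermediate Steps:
p = -2346 (p = -782*3 = -2346)
279 - p = 279 - 1*(-2346) = 279 + 2346 = 2625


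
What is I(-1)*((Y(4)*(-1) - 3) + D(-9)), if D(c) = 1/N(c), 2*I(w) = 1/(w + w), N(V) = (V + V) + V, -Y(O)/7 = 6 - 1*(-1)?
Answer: -1241/108 ≈ -11.491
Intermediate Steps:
Y(O) = -49 (Y(O) = -7*(6 - 1*(-1)) = -7*(6 + 1) = -7*7 = -49)
N(V) = 3*V (N(V) = 2*V + V = 3*V)
I(w) = 1/(4*w) (I(w) = 1/(2*(w + w)) = 1/(2*((2*w))) = (1/(2*w))/2 = 1/(4*w))
D(c) = 1/(3*c)
I(-1)*((Y(4)*(-1) - 3) + D(-9)) = ((¼)/(-1))*((-49*(-1) - 3) + (⅓)/(-9)) = ((¼)*(-1))*((49 - 3) + (⅓)*(-⅑)) = -(46 - 1/27)/4 = -¼*1241/27 = -1241/108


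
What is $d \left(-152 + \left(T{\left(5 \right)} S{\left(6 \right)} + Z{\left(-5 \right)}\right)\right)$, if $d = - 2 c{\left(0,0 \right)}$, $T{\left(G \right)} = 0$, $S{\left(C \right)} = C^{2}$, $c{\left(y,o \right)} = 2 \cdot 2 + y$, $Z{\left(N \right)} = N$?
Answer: $1256$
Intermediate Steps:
$c{\left(y,o \right)} = 4 + y$
$d = -8$ ($d = - 2 \left(4 + 0\right) = \left(-2\right) 4 = -8$)
$d \left(-152 + \left(T{\left(5 \right)} S{\left(6 \right)} + Z{\left(-5 \right)}\right)\right) = - 8 \left(-152 - \left(5 + 0 \cdot 6^{2}\right)\right) = - 8 \left(-152 + \left(0 \cdot 36 - 5\right)\right) = - 8 \left(-152 + \left(0 - 5\right)\right) = - 8 \left(-152 - 5\right) = \left(-8\right) \left(-157\right) = 1256$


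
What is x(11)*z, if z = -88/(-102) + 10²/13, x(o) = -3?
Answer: -5672/221 ≈ -25.665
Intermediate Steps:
z = 5672/663 (z = -88*(-1/102) + 100*(1/13) = 44/51 + 100/13 = 5672/663 ≈ 8.5551)
x(11)*z = -3*5672/663 = -5672/221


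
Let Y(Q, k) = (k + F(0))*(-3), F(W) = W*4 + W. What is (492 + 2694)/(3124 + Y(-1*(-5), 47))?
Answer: 3186/2983 ≈ 1.0681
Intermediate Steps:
F(W) = 5*W (F(W) = 4*W + W = 5*W)
Y(Q, k) = -3*k (Y(Q, k) = (k + 5*0)*(-3) = (k + 0)*(-3) = k*(-3) = -3*k)
(492 + 2694)/(3124 + Y(-1*(-5), 47)) = (492 + 2694)/(3124 - 3*47) = 3186/(3124 - 141) = 3186/2983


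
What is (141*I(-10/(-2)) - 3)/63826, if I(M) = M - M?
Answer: -3/63826 ≈ -4.7003e-5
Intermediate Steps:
I(M) = 0
(141*I(-10/(-2)) - 3)/63826 = (141*0 - 3)/63826 = (0 - 3)*(1/63826) = -3*1/63826 = -3/63826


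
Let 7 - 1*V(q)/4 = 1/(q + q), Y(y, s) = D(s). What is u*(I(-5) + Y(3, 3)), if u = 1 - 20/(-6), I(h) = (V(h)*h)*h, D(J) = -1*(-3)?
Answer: 9269/3 ≈ 3089.7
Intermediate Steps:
D(J) = 3
Y(y, s) = 3
V(q) = 28 - 2/q (V(q) = 28 - 4/(q + q) = 28 - 4*1/(2*q) = 28 - 2/q)
I(h) = h**2*(28 - 2/h) (I(h) = ((28 - 2/h)*h)*h = (h*(28 - 2/h))*h = h**2*(28 - 2/h))
u = 13/3 (u = 1 - 20*(-1)/6 = 1 - 1*(-10/3) = 1 + 10/3 = 13/3 ≈ 4.3333)
u*(I(-5) + Y(3, 3)) = 13*(2*(-5)*(-1 + 14*(-5)) + 3)/3 = 13*(2*(-5)*(-1 - 70) + 3)/3 = 13*(2*(-5)*(-71) + 3)/3 = 13*(710 + 3)/3 = (13/3)*713 = 9269/3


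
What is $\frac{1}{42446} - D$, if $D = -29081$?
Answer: $\frac{1234372127}{42446} \approx 29081.0$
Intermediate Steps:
$\frac{1}{42446} - D = \frac{1}{42446} - -29081 = \frac{1}{42446} + 29081 = \frac{1234372127}{42446}$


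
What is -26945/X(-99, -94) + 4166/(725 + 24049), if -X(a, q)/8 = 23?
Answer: 334150987/2279208 ≈ 146.61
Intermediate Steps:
X(a, q) = -184 (X(a, q) = -8*23 = -184)
-26945/X(-99, -94) + 4166/(725 + 24049) = -26945/(-184) + 4166/(725 + 24049) = -26945*(-1/184) + 4166/24774 = 26945/184 + 4166*(1/24774) = 26945/184 + 2083/12387 = 334150987/2279208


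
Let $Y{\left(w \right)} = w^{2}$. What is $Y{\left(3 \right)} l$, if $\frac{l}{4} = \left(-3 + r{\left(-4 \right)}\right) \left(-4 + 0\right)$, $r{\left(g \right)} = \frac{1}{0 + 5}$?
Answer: $\frac{2016}{5} \approx 403.2$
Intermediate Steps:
$r{\left(g \right)} = \frac{1}{5}$
$l = \frac{224}{5}$ ($l = 4 \left(-3 + \frac{1}{5}\right) \left(-4 + 0\right) = 4 \left(\left(- \frac{14}{5}\right) \left(-4\right)\right) = 4 \cdot \frac{56}{5} = \frac{224}{5} \approx 44.8$)
$Y{\left(3 \right)} l = 3^{2} \cdot \frac{224}{5} = 9 \cdot \frac{224}{5} = \frac{2016}{5}$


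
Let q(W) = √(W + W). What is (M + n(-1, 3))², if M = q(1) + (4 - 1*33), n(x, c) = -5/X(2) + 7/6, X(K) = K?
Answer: 8299/9 - 182*√2/3 ≈ 836.32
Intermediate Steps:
n(x, c) = -4/3 (n(x, c) = -5/2 + 7/6 = -4/3)
q(W) = √2*√W (q(W) = √(2*W) = √2*√W)
M = -29 + √2 (M = √2*√1 + (4 - 1*33) = √2*1 + (4 - 33) = √2 - 29 = -29 + √2 ≈ -27.586)
(M + n(-1, 3))² = ((-29 + √2) - 4/3)² = (-91/3 + √2)²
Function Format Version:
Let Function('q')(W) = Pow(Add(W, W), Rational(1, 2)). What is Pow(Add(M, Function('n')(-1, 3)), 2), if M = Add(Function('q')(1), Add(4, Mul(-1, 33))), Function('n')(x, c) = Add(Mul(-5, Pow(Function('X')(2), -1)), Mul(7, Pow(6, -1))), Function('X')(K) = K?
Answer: Add(Rational(8299, 9), Mul(Rational(-182, 3), Pow(2, Rational(1, 2)))) ≈ 836.32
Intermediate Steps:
Function('n')(x, c) = Rational(-4, 3) (Function('n')(x, c) = Add(Mul(-5, Pow(2, -1)), Mul(7, Pow(6, -1))) = Add(Mul(-5, Rational(1, 2)), Mul(7, Rational(1, 6))) = Add(Rational(-5, 2), Rational(7, 6)) = Rational(-4, 3))
Function('q')(W) = Mul(Pow(2, Rational(1, 2)), Pow(W, Rational(1, 2))) (Function('q')(W) = Pow(Mul(2, W), Rational(1, 2)) = Mul(Pow(2, Rational(1, 2)), Pow(W, Rational(1, 2))))
M = Add(-29, Pow(2, Rational(1, 2))) (M = Add(Mul(Pow(2, Rational(1, 2)), Pow(1, Rational(1, 2))), Add(4, Mul(-1, 33))) = Add(Mul(Pow(2, Rational(1, 2)), 1), Add(4, -33)) = Add(Pow(2, Rational(1, 2)), -29) = Add(-29, Pow(2, Rational(1, 2))) ≈ -27.586)
Pow(Add(M, Function('n')(-1, 3)), 2) = Pow(Add(Add(-29, Pow(2, Rational(1, 2))), Rational(-4, 3)), 2) = Pow(Add(Rational(-91, 3), Pow(2, Rational(1, 2))), 2)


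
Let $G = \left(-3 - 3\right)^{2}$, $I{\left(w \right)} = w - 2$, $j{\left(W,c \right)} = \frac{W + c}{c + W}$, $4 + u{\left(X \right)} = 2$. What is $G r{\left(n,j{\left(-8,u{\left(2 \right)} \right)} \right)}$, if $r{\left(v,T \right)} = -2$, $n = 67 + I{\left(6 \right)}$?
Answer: $-72$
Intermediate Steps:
$u{\left(X \right)} = -2$ ($u{\left(X \right)} = -4 + 2 = -2$)
$j{\left(W,c \right)} = 1$ ($j{\left(W,c \right)} = \frac{W + c}{W + c} = 1$)
$I{\left(w \right)} = -2 + w$ ($I{\left(w \right)} = w - 2 = -2 + w$)
$n = 71$ ($n = 67 + \left(-2 + 6\right) = 67 + 4 = 71$)
$G = 36$ ($G = \left(-6\right)^{2} = 36$)
$G r{\left(n,j{\left(-8,u{\left(2 \right)} \right)} \right)} = 36 \left(-2\right) = -72$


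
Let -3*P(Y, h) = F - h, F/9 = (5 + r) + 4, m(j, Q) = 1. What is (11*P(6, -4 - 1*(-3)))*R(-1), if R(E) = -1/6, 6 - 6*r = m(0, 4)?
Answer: 1969/36 ≈ 54.694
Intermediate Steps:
r = 5/6 (r = 1 - 1/6*1 = 1 - 1/6 = 5/6 ≈ 0.83333)
R(E) = -1/6 (R(E) = -1*1/6 = -1/6)
F = 177/2 (F = 9*((5 + 5/6) + 4) = 9*(35/6 + 4) = 9*(59/6) = 177/2 ≈ 88.500)
P(Y, h) = -59/2 + h/3 (P(Y, h) = -(177/2 - h)/3 = -59/2 + h/3)
(11*P(6, -4 - 1*(-3)))*R(-1) = (11*(-59/2 + (-4 - 1*(-3))/3))*(-1/6) = (11*(-59/2 + (-4 + 3)/3))*(-1/6) = (11*(-59/2 + (1/3)*(-1)))*(-1/6) = (11*(-59/2 - 1/3))*(-1/6) = (11*(-179/6))*(-1/6) = -1969/6*(-1/6) = 1969/36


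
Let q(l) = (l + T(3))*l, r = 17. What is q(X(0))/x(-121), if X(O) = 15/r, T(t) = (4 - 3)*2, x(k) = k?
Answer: -735/34969 ≈ -0.021019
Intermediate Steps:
T(t) = 2 (T(t) = 1*2 = 2)
X(O) = 15/17
q(l) = l*(2 + l) (q(l) = (l + 2)*l = (2 + l)*l = l*(2 + l))
q(X(0))/x(-121) = (15*(2 + 15/17)/17)/(-121) = ((15/17)*(49/17))*(-1/121) = (735/289)*(-1/121) = -735/34969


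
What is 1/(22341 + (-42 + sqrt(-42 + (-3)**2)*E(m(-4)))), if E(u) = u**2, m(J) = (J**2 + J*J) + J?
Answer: 7433/172509683 - 784*I*sqrt(33)/517529049 ≈ 4.3087e-5 - 8.7024e-6*I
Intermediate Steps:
m(J) = J + 2*J**2 (m(J) = (J**2 + J**2) + J = 2*J**2 + J = J + 2*J**2)
1/(22341 + (-42 + sqrt(-42 + (-3)**2)*E(m(-4)))) = 1/(22341 + (-42 + sqrt(-42 + (-3)**2)*(-4*(1 + 2*(-4)))**2)) = 1/(22341 + (-42 + sqrt(-42 + 9)*(-4*(1 - 8))**2)) = 1/(22341 + (-42 + sqrt(-33)*(-4*(-7))**2)) = 1/(22341 + (-42 + (I*sqrt(33))*28**2)) = 1/(22341 + (-42 + (I*sqrt(33))*784)) = 1/(22341 + (-42 + 784*I*sqrt(33))) = 1/(22299 + 784*I*sqrt(33))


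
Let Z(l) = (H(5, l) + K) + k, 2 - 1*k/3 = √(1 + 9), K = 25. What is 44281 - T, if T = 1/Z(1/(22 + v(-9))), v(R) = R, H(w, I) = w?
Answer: 2966825/67 - √10/402 ≈ 44281.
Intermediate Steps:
k = 6 - 3*√10 (k = 6 - 3*√(1 + 9) = 6 - 3*√10 ≈ -3.4868)
Z(l) = 36 - 3*√10 (Z(l) = (5 + 25) + (6 - 3*√10) = 30 + (6 - 3*√10) = 36 - 3*√10)
T = 1/(36 - 3*√10) ≈ 0.037717
44281 - T = 44281 - (2/67 + √10/402) = 44281 + (-2/67 - √10/402) = 2966825/67 - √10/402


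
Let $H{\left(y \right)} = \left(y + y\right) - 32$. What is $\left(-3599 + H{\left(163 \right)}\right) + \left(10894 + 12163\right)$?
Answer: $19752$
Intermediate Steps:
$H{\left(y \right)} = -32 + 2 y$ ($H{\left(y \right)} = 2 y - 32 = -32 + 2 y$)
$\left(-3599 + H{\left(163 \right)}\right) + \left(10894 + 12163\right) = \left(-3599 + \left(-32 + 2 \cdot 163\right)\right) + \left(10894 + 12163\right) = \left(-3599 + \left(-32 + 326\right)\right) + 23057 = \left(-3599 + 294\right) + 23057 = -3305 + 23057 = 19752$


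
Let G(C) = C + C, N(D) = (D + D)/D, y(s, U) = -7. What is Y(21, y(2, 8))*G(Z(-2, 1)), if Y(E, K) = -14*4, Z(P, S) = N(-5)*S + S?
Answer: -336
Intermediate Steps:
N(D) = 2 (N(D) = (2*D)/D = 2)
Z(P, S) = 3*S (Z(P, S) = 2*S + S = 3*S)
Y(E, K) = -56
G(C) = 2*C
Y(21, y(2, 8))*G(Z(-2, 1)) = -112*3*1 = -112*3 = -56*6 = -336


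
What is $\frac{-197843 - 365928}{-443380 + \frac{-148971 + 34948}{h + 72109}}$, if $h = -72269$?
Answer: $\frac{5306080}{4166281} \approx 1.2736$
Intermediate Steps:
$\frac{-197843 - 365928}{-443380 + \frac{-148971 + 34948}{h + 72109}} = \frac{-197843 - 365928}{-443380 + \frac{-148971 + 34948}{-72269 + 72109}} = - \frac{563771}{-443380 - \frac{114023}{-160}} = - \frac{563771}{-443380 - - \frac{114023}{160}} = - \frac{563771}{-443380 + \frac{114023}{160}} = - \frac{563771}{- \frac{70826777}{160}} = \left(-563771\right) \left(- \frac{160}{70826777}\right) = \frac{5306080}{4166281}$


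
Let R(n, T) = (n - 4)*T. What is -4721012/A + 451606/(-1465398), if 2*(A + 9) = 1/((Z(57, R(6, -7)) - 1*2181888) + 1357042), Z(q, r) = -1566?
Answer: 5717248357974814861/10899203160483 ≈ 5.2456e+5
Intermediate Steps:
R(n, T) = T*(-4 + n) (R(n, T) = (-4 + n)*T = T*(-4 + n))
A = -14875417/1652824 (A = -9 + 1/(2*((-1566 - 1*2181888) + 1357042)) = -9 + 1/(2*((-1566 - 2181888) + 1357042)) = -9 + 1/(2*(-2183454 + 1357042)) = -9 + (1/2)/(-826412) = -9 + (1/2)*(-1/826412) = -9 - 1/1652824 = -14875417/1652824 ≈ -9.0000)
-4721012/A + 451606/(-1465398) = -4721012/(-14875417/1652824) + 451606/(-1465398) = -4721012*(-1652824/14875417) + 451606*(-1/1465398) = 7803001937888/14875417 - 225803/732699 = 5717248357974814861/10899203160483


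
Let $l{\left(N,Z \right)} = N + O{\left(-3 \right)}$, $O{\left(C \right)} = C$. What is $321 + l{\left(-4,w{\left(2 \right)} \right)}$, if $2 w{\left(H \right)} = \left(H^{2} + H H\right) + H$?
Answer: $314$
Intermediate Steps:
$w{\left(H \right)} = H^{2} + \frac{H}{2}$ ($w{\left(H \right)} = \frac{\left(H^{2} + H H\right) + H}{2} = \frac{\left(H^{2} + H^{2}\right) + H}{2} = \frac{2 H^{2} + H}{2} = \frac{H + 2 H^{2}}{2} = H^{2} + \frac{H}{2}$)
$l{\left(N,Z \right)} = -3 + N$ ($l{\left(N,Z \right)} = N - 3 = -3 + N$)
$321 + l{\left(-4,w{\left(2 \right)} \right)} = 321 - 7 = 314$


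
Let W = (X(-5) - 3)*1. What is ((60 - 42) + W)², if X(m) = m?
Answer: 100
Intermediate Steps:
W = -8 (W = (-5 - 3)*1 = -8*1 = -8)
((60 - 42) + W)² = ((60 - 42) - 8)² = (18 - 8)² = 10² = 100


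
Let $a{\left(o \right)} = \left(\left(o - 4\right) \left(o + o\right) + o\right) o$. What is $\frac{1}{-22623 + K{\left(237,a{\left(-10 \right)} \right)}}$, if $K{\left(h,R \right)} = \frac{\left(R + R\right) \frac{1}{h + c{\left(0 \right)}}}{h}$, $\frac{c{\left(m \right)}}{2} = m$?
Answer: $- \frac{6241}{141190743} \approx -4.4203 \cdot 10^{-5}$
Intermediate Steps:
$c{\left(m \right)} = 2 m$
$a{\left(o \right)} = o \left(o + 2 o \left(-4 + o\right)\right)$ ($a{\left(o \right)} = \left(\left(-4 + o\right) 2 o + o\right) o = \left(2 o \left(-4 + o\right) + o\right) o = \left(o + 2 o \left(-4 + o\right)\right) o = o \left(o + 2 o \left(-4 + o\right)\right)$)
$K{\left(h,R \right)} = \frac{2 R}{h^{2}}$ ($K{\left(h,R \right)} = \frac{\left(R + R\right) \frac{1}{h + 2 \cdot 0}}{h} = \frac{2 R \frac{1}{h + 0}}{h} = \frac{2 R \frac{1}{h}}{h} = \frac{2 R}{h^{2}}$)
$\frac{1}{-22623 + K{\left(237,a{\left(-10 \right)} \right)}} = \frac{1}{-22623 + \frac{2 \left(-10\right)^{2} \left(-7 + 2 \left(-10\right)\right)}{56169}} = \frac{1}{-22623 + 2 \cdot 100 \left(-7 - 20\right) \frac{1}{56169}} = \frac{1}{-22623 + 2 \cdot 100 \left(-27\right) \frac{1}{56169}} = \frac{1}{-22623 + 2 \left(-2700\right) \frac{1}{56169}} = \frac{1}{-22623 - \frac{600}{6241}} = \frac{1}{- \frac{141190743}{6241}} = - \frac{6241}{141190743}$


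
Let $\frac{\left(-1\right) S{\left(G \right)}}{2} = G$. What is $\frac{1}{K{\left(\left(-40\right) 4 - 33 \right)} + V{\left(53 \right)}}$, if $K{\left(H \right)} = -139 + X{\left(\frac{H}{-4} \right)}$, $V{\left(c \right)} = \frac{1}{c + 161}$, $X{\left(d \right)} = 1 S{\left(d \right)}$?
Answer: $- \frac{107}{25198} \approx -0.0042464$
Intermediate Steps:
$S{\left(G \right)} = - 2 G$
$X{\left(d \right)} = - 2 d$ ($X{\left(d \right)} = 1 \left(- 2 d\right) = - 2 d$)
$V{\left(c \right)} = \frac{1}{161 + c}$
$K{\left(H \right)} = -139 + \frac{H}{2}$ ($K{\left(H \right)} = -139 - 2 \frac{H}{-4} = -139 - 2 H \left(- \frac{1}{4}\right) = -139 - 2 \left(- \frac{H}{4}\right) = -139 + \frac{H}{2}$)
$\frac{1}{K{\left(\left(-40\right) 4 - 33 \right)} + V{\left(53 \right)}} = \frac{1}{\left(-139 + \frac{\left(-40\right) 4 - 33}{2}\right) + \frac{1}{161 + 53}} = \frac{1}{\left(-139 + \frac{-160 - 33}{2}\right) + \frac{1}{214}} = \frac{1}{\left(-139 + \frac{1}{2} \left(-193\right)\right) + \frac{1}{214}} = \frac{1}{\left(-139 - \frac{193}{2}\right) + \frac{1}{214}} = \frac{1}{- \frac{471}{2} + \frac{1}{214}} = \frac{1}{- \frac{25198}{107}} = - \frac{107}{25198}$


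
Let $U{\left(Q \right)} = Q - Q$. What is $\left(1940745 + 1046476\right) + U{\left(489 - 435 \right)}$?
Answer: $2987221$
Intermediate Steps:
$U{\left(Q \right)} = 0$
$\left(1940745 + 1046476\right) + U{\left(489 - 435 \right)} = \left(1940745 + 1046476\right) + 0 = 2987221 + 0 = 2987221$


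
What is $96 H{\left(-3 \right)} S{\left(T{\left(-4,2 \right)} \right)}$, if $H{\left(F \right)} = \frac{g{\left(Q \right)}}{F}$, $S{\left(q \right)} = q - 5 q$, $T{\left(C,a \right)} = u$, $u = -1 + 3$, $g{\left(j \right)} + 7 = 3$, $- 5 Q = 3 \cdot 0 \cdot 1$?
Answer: $-1024$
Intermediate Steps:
$Q = 0$ ($Q = - \frac{3 \cdot 0 \cdot 1}{5} = - \frac{0 \cdot 1}{5} = \left(- \frac{1}{5}\right) 0 = 0$)
$g{\left(j \right)} = -4$ ($g{\left(j \right)} = -7 + 3 = -4$)
$u = 2$
$T{\left(C,a \right)} = 2$
$S{\left(q \right)} = - 4 q$
$H{\left(F \right)} = - \frac{4}{F}$
$96 H{\left(-3 \right)} S{\left(T{\left(-4,2 \right)} \right)} = 96 \left(- \frac{4}{-3}\right) \left(\left(-4\right) 2\right) = 96 \left(\left(-4\right) \left(- \frac{1}{3}\right)\right) \left(-8\right) = 96 \cdot \frac{4}{3} \left(-8\right) = 128 \left(-8\right) = -1024$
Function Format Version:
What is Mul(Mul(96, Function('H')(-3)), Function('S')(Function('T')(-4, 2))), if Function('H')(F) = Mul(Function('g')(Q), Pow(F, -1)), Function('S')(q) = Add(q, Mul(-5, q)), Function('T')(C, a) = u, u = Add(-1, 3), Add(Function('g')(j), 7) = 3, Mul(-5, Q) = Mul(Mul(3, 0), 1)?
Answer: -1024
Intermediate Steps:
Q = 0 (Q = Mul(Rational(-1, 5), Mul(Mul(3, 0), 1)) = Mul(Rational(-1, 5), Mul(0, 1)) = Mul(Rational(-1, 5), 0) = 0)
Function('g')(j) = -4 (Function('g')(j) = Add(-7, 3) = -4)
u = 2
Function('T')(C, a) = 2
Function('S')(q) = Mul(-4, q)
Function('H')(F) = Mul(-4, Pow(F, -1))
Mul(Mul(96, Function('H')(-3)), Function('S')(Function('T')(-4, 2))) = Mul(Mul(96, Mul(-4, Pow(-3, -1))), Mul(-4, 2)) = Mul(Mul(96, Mul(-4, Rational(-1, 3))), -8) = Mul(Mul(96, Rational(4, 3)), -8) = Mul(128, -8) = -1024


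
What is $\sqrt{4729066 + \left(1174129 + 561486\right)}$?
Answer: $\sqrt{6464681} \approx 2542.6$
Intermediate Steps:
$\sqrt{4729066 + \left(1174129 + 561486\right)} = \sqrt{4729066 + 1735615} = \sqrt{6464681}$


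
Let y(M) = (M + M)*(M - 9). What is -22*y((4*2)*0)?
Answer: 0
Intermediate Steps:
y(M) = 2*M*(-9 + M) (y(M) = (2*M)*(-9 + M) = 2*M*(-9 + M))
-22*y((4*2)*0) = -44*(4*2)*0*(-9 + (4*2)*0) = -44*8*0*(-9 + 8*0) = -44*0*(-9 + 0) = -44*0*(-9) = -22*0 = 0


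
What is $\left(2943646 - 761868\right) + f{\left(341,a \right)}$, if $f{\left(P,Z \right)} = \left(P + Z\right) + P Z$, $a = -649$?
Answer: $1960161$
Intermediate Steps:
$f{\left(P,Z \right)} = P + Z + P Z$
$\left(2943646 - 761868\right) + f{\left(341,a \right)} = \left(2943646 - 761868\right) + \left(341 - 649 + 341 \left(-649\right)\right) = 2181778 - 221617 = 1960161$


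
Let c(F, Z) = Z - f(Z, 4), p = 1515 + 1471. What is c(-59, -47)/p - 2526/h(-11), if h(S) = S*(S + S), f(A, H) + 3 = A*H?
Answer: -1876947/180653 ≈ -10.390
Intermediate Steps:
f(A, H) = -3 + A*H
p = 2986
c(F, Z) = 3 - 3*Z (c(F, Z) = Z - (-3 + Z*4) = Z - (-3 + 4*Z) = Z + (3 - 4*Z) = 3 - 3*Z)
h(S) = 2*S² (h(S) = S*(2*S) = 2*S²)
c(-59, -47)/p - 2526/h(-11) = (3 - 3*(-47))/2986 - 2526/(2*(-11)²) = (3 + 141)*(1/2986) - 2526/(2*121) = 144*(1/2986) - 2526/242 = 72/1493 - 2526*1/242 = 72/1493 - 1263/121 = -1876947/180653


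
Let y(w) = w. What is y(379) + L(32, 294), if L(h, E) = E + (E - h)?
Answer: 935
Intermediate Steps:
L(h, E) = -h + 2*E
y(379) + L(32, 294) = 379 + (-1*32 + 2*294) = 379 + (-32 + 588) = 379 + 556 = 935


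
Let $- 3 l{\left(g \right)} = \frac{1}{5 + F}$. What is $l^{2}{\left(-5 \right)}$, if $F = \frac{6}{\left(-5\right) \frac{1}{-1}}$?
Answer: $\frac{25}{8649} \approx 0.0028905$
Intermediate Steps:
$F = \frac{6}{5}$ ($F = \frac{6}{\left(-5\right) \left(-1\right)} = \frac{6}{5} \approx 1.2$)
$l{\left(g \right)} = - \frac{5}{93}$ ($l{\left(g \right)} = - \frac{1}{3 \left(5 + \frac{6}{5}\right)} = - \frac{1}{3 \cdot \frac{31}{5}} = \left(- \frac{1}{3}\right) \frac{5}{31} = - \frac{5}{93}$)
$l^{2}{\left(-5 \right)} = \left(- \frac{5}{93}\right)^{2} = \frac{25}{8649}$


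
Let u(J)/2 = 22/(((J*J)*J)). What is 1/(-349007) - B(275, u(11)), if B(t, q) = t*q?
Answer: -34900711/3839077 ≈ -9.0909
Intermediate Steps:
u(J) = 44/J³ (u(J) = 2*(22/(((J*J)*J))) = 2*(22/((J²*J))) = 2*(22/(J³)) = 2*(22/J³) = 44/J³)
B(t, q) = q*t
1/(-349007) - B(275, u(11)) = 1/(-349007) - 44/11³*275 = -1/349007 - 44*(1/1331)*275 = -1/349007 - 4*275/121 = -1/349007 - 1*100/11 = -1/349007 - 100/11 = -34900711/3839077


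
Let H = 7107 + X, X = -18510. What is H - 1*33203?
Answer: -44606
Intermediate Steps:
H = -11403 (H = 7107 - 18510 = -11403)
H - 1*33203 = -11403 - 1*33203 = -11403 - 33203 = -44606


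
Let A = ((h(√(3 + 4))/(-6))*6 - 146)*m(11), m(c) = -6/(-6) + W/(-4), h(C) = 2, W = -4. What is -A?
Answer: 296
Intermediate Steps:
m(c) = 2 (m(c) = -6/(-6) - 4/(-4) = -6*(-⅙) - 4*(-¼) = 1 + 1 = 2)
A = -296 (A = ((2/(-6))*6 - 146)*2 = ((2*(-⅙))*6 - 146)*2 = (-⅓*6 - 146)*2 = (-2 - 146)*2 = -148*2 = -296)
-A = -1*(-296) = 296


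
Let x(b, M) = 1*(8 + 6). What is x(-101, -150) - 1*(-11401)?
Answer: 11415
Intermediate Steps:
x(b, M) = 14 (x(b, M) = 1*14 = 14)
x(-101, -150) - 1*(-11401) = 14 - 1*(-11401) = 14 + 11401 = 11415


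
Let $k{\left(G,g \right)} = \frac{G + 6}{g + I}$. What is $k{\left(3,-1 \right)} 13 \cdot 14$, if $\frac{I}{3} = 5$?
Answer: $117$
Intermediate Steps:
$I = 15$ ($I = 3 \cdot 5 = 15$)
$k{\left(G,g \right)} = \frac{6 + G}{15 + g}$ ($k{\left(G,g \right)} = \frac{G + 6}{g + 15} = \frac{6 + G}{15 + g}$)
$k{\left(3,-1 \right)} 13 \cdot 14 = \frac{6 + 3}{15 - 1} \cdot 13 \cdot 14 = \frac{1}{14} \cdot 9 \cdot 13 \cdot 14 = \frac{9}{14} \cdot 13 \cdot 14 = \frac{117}{14} \cdot 14 = 117$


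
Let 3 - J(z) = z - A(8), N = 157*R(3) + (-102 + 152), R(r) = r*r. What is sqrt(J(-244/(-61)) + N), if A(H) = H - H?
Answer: sqrt(1462) ≈ 38.236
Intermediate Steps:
R(r) = r**2
A(H) = 0
N = 1463 (N = 157*3**2 + (-102 + 152) = 157*9 + 50 = 1413 + 50 = 1463)
J(z) = 3 - z (J(z) = 3 - (z - 1*0) = 3 - (z + 0) = 3 - z)
sqrt(J(-244/(-61)) + N) = sqrt((3 - (-244)/(-61)) + 1463) = sqrt((3 - (-244)*(-1)/61) + 1463) = sqrt((3 - 1*4) + 1463) = sqrt((3 - 4) + 1463) = sqrt(-1 + 1463) = sqrt(1462)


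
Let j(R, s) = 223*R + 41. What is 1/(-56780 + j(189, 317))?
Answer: -1/14592 ≈ -6.8531e-5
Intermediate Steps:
j(R, s) = 41 + 223*R
1/(-56780 + j(189, 317)) = 1/(-56780 + (41 + 223*189)) = 1/(-56780 + (41 + 42147)) = 1/(-56780 + 42188) = 1/(-14592) = -1/14592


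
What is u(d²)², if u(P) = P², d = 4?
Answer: 65536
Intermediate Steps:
u(d²)² = ((4²)²)² = (16²)² = 256² = 65536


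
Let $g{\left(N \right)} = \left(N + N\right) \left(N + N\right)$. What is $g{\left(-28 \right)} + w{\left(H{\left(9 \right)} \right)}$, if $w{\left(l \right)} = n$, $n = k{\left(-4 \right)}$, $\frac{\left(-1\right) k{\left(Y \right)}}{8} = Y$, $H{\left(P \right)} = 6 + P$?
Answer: $3168$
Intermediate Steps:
$k{\left(Y \right)} = - 8 Y$
$n = 32$ ($n = \left(-8\right) \left(-4\right) = 32$)
$g{\left(N \right)} = 4 N^{2}$ ($g{\left(N \right)} = 2 N 2 N = 4 N^{2}$)
$w{\left(l \right)} = 32$
$g{\left(-28 \right)} + w{\left(H{\left(9 \right)} \right)} = 4 \left(-28\right)^{2} + 32 = 4 \cdot 784 + 32 = 3136 + 32 = 3168$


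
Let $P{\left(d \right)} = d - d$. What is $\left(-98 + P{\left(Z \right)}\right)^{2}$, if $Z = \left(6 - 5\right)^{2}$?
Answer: $9604$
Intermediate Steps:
$Z = 1$ ($Z = 1^{2} = 1$)
$P{\left(d \right)} = 0$
$\left(-98 + P{\left(Z \right)}\right)^{2} = \left(-98 + 0\right)^{2} = \left(-98\right)^{2} = 9604$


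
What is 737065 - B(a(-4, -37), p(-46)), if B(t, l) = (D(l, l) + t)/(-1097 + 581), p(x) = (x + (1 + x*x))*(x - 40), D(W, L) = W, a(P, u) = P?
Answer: 63357905/86 ≈ 7.3672e+5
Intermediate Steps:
p(x) = (-40 + x)*(1 + x + x²) (p(x) = (x + (1 + x²))*(-40 + x) = (1 + x + x²)*(-40 + x) = (-40 + x)*(1 + x + x²))
B(t, l) = -l/516 - t/516 (B(t, l) = (l + t)/(-1097 + 581) = (l + t)/(-516) = (l + t)*(-1/516) = -l/516 - t/516)
737065 - B(a(-4, -37), p(-46)) = 737065 - (-(-40 + (-46)³ - 39*(-46) - 39*(-46)²)/516 - 1/516*(-4)) = 737065 - (-(-40 - 97336 + 1794 - 39*2116)/516 + 1/129) = 737065 - (-(-40 - 97336 + 1794 - 82524)/516 + 1/129) = 737065 - (-1/516*(-178106) + 1/129) = 737065 - (2071/6 + 1/129) = 737065 - 1*29685/86 = 737065 - 29685/86 = 63357905/86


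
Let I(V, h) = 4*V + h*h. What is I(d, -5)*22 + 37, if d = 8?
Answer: 1291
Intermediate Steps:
I(V, h) = h**2 + 4*V (I(V, h) = 4*V + h**2 = h**2 + 4*V)
I(d, -5)*22 + 37 = ((-5)**2 + 4*8)*22 + 37 = (25 + 32)*22 + 37 = 57*22 + 37 = 1254 + 37 = 1291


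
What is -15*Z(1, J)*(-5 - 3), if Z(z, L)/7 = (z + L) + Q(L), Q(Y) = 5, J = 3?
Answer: 7560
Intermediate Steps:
Z(z, L) = 35 + 7*L + 7*z (Z(z, L) = 7*((z + L) + 5) = 7*((L + z) + 5) = 7*(5 + L + z) = 35 + 7*L + 7*z)
-15*Z(1, J)*(-5 - 3) = -15*(35 + 7*3 + 7*1)*(-5 - 3) = -15*(35 + 21 + 7)*(-8) = -945*(-8) = -15*(-504) = 7560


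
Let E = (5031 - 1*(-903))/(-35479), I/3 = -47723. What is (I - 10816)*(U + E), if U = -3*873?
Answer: 14309123108475/35479 ≈ 4.0331e+8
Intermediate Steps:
I = -143169 (I = 3*(-47723) = -143169)
U = -2619
E = -5934/35479 (E = (5031 + 903)*(-1/35479) = 5934*(-1/35479) = -5934/35479 ≈ -0.16725)
(I - 10816)*(U + E) = (-143169 - 10816)*(-2619 - 5934/35479) = -153985*(-92925435/35479) = 14309123108475/35479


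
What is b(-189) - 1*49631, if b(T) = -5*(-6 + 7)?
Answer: -49636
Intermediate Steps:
b(T) = -5 (b(T) = -5*1 = -5)
b(-189) - 1*49631 = -5 - 1*49631 = -5 - 49631 = -49636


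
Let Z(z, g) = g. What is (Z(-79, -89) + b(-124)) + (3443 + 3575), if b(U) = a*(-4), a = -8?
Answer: 6961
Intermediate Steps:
b(U) = 32 (b(U) = -8*(-4) = 32)
(Z(-79, -89) + b(-124)) + (3443 + 3575) = (-89 + 32) + (3443 + 3575) = -57 + 7018 = 6961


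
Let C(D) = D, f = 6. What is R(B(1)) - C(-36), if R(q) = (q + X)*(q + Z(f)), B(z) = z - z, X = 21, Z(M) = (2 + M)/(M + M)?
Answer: 50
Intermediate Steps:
Z(M) = (2 + M)/(2*M) (Z(M) = (2 + M)/((2*M)) = (2 + M)*(1/(2*M)) = (2 + M)/(2*M))
B(z) = 0
R(q) = (21 + q)*(⅔ + q) (R(q) = (q + 21)*(q + (½)*(2 + 6)/6) = (21 + q)*(q + (½)*(⅙)*8) = (21 + q)*(q + ⅔) = (21 + q)*(⅔ + q))
R(B(1)) - C(-36) = (14 + 0² + (65/3)*0) - 1*(-36) = (14 + 0 + 0) + 36 = 14 + 36 = 50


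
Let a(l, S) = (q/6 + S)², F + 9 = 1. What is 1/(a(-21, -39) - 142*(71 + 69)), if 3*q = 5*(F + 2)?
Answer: -9/164036 ≈ -5.4866e-5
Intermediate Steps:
F = -8 (F = -9 + 1 = -8)
q = -10 (q = (5*(-8 + 2))/3 = (5*(-6))/3 = (⅓)*(-30) = -10)
a(l, S) = (-5/3 + S)² (a(l, S) = (-10/6 + S)² = (-10*⅙ + S)² = (-5/3 + S)²)
1/(a(-21, -39) - 142*(71 + 69)) = 1/((-5 + 3*(-39))²/9 - 142*(71 + 69)) = 1/((-5 - 117)²/9 - 142*140) = 1/((⅑)*(-122)² - 19880) = 1/((⅑)*14884 - 19880) = 1/(14884/9 - 19880) = 1/(-164036/9) = -9/164036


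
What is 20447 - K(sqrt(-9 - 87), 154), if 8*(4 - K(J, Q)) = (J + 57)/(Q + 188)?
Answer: 981265/48 + I*sqrt(6)/684 ≈ 20443.0 + 0.0035811*I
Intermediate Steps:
K(J, Q) = 4 - (57 + J)/(8*(188 + Q)) (K(J, Q) = 4 - (J + 57)/(8*(Q + 188)) = 4 - (57 + J)/(8*(188 + Q)))
20447 - K(sqrt(-9 - 87), 154) = 20447 - (5959 - sqrt(-9 - 87) + 32*154)/(8*(188 + 154)) = 20447 - (5959 - sqrt(-96) + 4928)/(8*342) = 20447 - (5959 - 4*I*sqrt(6) + 4928)/(8*342) = 20447 - (10887 - 4*I*sqrt(6))/(8*342) = 20447 - (191/48 - I*sqrt(6)/684) = 20447 + (-191/48 + I*sqrt(6)/684) = 981265/48 + I*sqrt(6)/684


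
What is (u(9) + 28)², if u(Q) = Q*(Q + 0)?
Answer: 11881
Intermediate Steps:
u(Q) = Q² (u(Q) = Q*Q = Q²)
(u(9) + 28)² = (9² + 28)² = (81 + 28)² = 109² = 11881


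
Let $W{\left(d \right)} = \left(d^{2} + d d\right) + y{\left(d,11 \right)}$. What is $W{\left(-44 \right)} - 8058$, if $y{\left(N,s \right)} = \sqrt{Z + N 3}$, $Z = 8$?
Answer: $-4186 + 2 i \sqrt{31} \approx -4186.0 + 11.136 i$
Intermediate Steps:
$y{\left(N,s \right)} = \sqrt{8 + 3 N}$ ($y{\left(N,s \right)} = \sqrt{8 + N 3} = \sqrt{8 + 3 N}$)
$W{\left(d \right)} = \sqrt{8 + 3 d} + 2 d^{2}$ ($W{\left(d \right)} = \left(d^{2} + d d\right) + \sqrt{8 + 3 d} = \left(d^{2} + d^{2}\right) + \sqrt{8 + 3 d} = 2 d^{2} + \sqrt{8 + 3 d} = \sqrt{8 + 3 d} + 2 d^{2}$)
$W{\left(-44 \right)} - 8058 = \left(\sqrt{8 + 3 \left(-44\right)} + 2 \left(-44\right)^{2}\right) - 8058 = \left(\sqrt{8 - 132} + 2 \cdot 1936\right) - 8058 = \left(\sqrt{-124} + 3872\right) - 8058 = \left(2 i \sqrt{31} + 3872\right) - 8058 = \left(3872 + 2 i \sqrt{31}\right) - 8058 = -4186 + 2 i \sqrt{31}$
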